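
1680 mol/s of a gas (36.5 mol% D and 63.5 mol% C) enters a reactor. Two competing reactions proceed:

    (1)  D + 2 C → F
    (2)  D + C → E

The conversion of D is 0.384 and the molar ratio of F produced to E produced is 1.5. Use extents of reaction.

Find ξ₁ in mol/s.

ξ₁ = 141 mol/s

Conversion of D: D consumed = 0.384 × 613.2 = 235.5 mol/s = 1ξ₁ + 1ξ₂.
Selectivity: 1ξ₁ / (1ξ₂) = 1.5 → ξ₁ = 1.5 ξ₂.
Substitute: (1·1.5 + 1) ξ₂ = 235.5 → ξ₂ = 94.19 mol/s, ξ₁ = 141.3 mol/s.
Outlet amounts (n = n₀ + Σ ν·ξ):
  D: 613.2 − 1(141.3) − 1(94.19) = 377.7
  C: 1067 − 2(141.3) − 1(94.19) = 690
  F: 0 + 1(141.3) = 141.3
  E: 0 + 1(94.19) = 94.19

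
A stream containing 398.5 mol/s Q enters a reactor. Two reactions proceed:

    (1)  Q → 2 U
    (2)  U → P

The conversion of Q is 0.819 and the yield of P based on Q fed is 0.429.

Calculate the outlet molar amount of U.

Conversion of Q: Q consumed = 1ξ₁ = 0.819 × 398.5 → ξ₁ = 326.4 mol/s.
Yield of P: 1ξ₂ / 398.5 = 0.429 → ξ₂ = 171 mol/s.
Outlet amounts (n = n₀ + Σ ν·ξ):
  Q: 398.5 − 1(326.4) = 72.13
  U: 0 + 2(326.4) − 1(171) = 481.8
  P: 0 + 1(171) = 171

482 mol/s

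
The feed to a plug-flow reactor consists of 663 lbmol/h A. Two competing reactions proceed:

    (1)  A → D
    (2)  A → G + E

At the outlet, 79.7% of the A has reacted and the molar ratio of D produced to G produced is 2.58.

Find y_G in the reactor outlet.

Conversion of A: A consumed = 0.797 × 663 = 528.4 lbmol/h = 1ξ₁ + 1ξ₂.
Selectivity: 1ξ₁ / (1ξ₂) = 2.58 → ξ₁ = 2.58 ξ₂.
Substitute: (1·2.58 + 1) ξ₂ = 528.4 → ξ₂ = 147.6 lbmol/h, ξ₁ = 380.8 lbmol/h.
Outlet amounts (n = n₀ + Σ ν·ξ):
  A: 663 − 1(380.8) − 1(147.6) = 134.6
  D: 0 + 1(380.8) = 380.8
  G: 0 + 1(147.6) = 147.6
  E: 0 + 1(147.6) = 147.6
Total out = 810.6 lbmol/h; y_G = 147.6 / 810.6 = 0.1821.

0.182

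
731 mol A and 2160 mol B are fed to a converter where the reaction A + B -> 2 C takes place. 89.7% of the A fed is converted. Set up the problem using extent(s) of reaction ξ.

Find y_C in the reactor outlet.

A reacted = 0.897 × 731 = 655.7 mol; ν_A = −1, so ξ = 655.7/1 = 655.7 mol.
Outlet amounts (n = n₀ + ν ξ):
  A: 731 − 1(655.7) = 75.29
  B: 2160 − 1(655.7) = 1504
  C: 0 + 2(655.7) = 1311
Total out = 2891 mol; y_C = 1311 / 2891 = 0.4536.

0.454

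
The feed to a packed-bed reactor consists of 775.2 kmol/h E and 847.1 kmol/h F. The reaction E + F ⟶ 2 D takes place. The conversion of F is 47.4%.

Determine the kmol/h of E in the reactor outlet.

374 kmol/h

F reacted = 0.474 × 847.1 = 401.5 kmol/h; ν_F = −1, so ξ = 401.5/1 = 401.5 kmol/h.
Outlet amounts (n = n₀ + ν ξ):
  E: 775.2 − 1(401.5) = 373.7
  F: 847.1 − 1(401.5) = 445.6
  D: 0 + 2(401.5) = 803.1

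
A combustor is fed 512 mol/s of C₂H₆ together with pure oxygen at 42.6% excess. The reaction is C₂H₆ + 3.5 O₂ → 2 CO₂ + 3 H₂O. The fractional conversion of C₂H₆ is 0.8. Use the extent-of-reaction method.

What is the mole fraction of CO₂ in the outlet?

0.25

Stoichiometric O₂ = 3.5 × 512 = 1792 mol/s; O₂ fed = 1792 × 1.426 = 2555 mol/s.
Fuel reacted = 0.8 × 512 → ξ = 409.6 mol/s.
Outlet (n = n₀ + ν ξ):
  C₂H₆: 512 − 1(409.6) = 102.4
  O₂: 2555 − 3.5(409.6) = 1122
  CO₂: 0 + 2(409.6) = 819.2
  H₂O: 0 + 3(409.6) = 1229
Total out = 3272 mol/s; y_CO₂ = 819.2 / 3272 = 0.2504.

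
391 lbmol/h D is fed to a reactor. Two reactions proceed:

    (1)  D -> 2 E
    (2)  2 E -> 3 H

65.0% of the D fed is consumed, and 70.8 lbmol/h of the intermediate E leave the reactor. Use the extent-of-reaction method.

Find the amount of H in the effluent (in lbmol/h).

656 lbmol/h

Conversion of D: D consumed = 1ξ₁ = 0.65 × 391 → ξ₁ = 254.2 lbmol/h.
E balance: n_E = 0 + 2ξ₁ − 2ξ₂ = 70.8 → ξ₂ = (2·254.2 − 70.8)/2 = 218.8 lbmol/h.
Outlet amounts (n = n₀ + Σ ν·ξ):
  D: 391 − 1(254.2) = 136.8
  E: 0 + 2(254.2) − 2(218.8) = 70.8
  H: 0 + 3(218.8) = 656.2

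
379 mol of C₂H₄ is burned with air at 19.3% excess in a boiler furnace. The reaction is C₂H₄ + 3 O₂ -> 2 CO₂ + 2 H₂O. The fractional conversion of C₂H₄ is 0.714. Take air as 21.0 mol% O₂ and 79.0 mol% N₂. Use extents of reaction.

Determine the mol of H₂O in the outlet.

541 mol

Stoichiometric O₂ = 3 × 379 = 1137 mol; O₂ fed = 1137 × 1.193 = 1356 mol.
N₂ fed = 1356 × 79/21 = 5103 mol.
Fuel reacted = 0.714 × 379 → ξ = 270.6 mol.
Outlet (n = n₀ + ν ξ):
  C₂H₄: 379 − 1(270.6) = 108.4
  O₂: 1356 − 3(270.6) = 544.6
  N₂: 5103 (inert)
  CO₂: 0 + 2(270.6) = 541.2
  H₂O: 0 + 2(270.6) = 541.2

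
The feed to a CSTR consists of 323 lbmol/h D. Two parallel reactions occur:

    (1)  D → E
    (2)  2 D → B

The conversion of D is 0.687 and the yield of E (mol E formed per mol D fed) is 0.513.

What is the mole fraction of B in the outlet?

0.0953

Yield of E: 1ξ₁ / 323 = 0.513 → ξ₁ = 165.7 lbmol/h.
Conversion of D: 1ξ₁ + 2ξ₂ = 0.687 × 323 = 221.9 → ξ₂ = 28.1 lbmol/h.
Outlet amounts (n = n₀ + Σ ν·ξ):
  D: 323 − 1(165.7) − 2(28.1) = 101.1
  E: 0 + 1(165.7) = 165.7
  B: 0 + 1(28.1) = 28.1
Total out = 294.9 lbmol/h; y_B = 28.1 / 294.9 = 0.09529.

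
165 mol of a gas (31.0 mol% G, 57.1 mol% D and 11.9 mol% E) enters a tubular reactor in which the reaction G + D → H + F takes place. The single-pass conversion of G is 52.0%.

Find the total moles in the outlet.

165 mol

G reacted = 0.52 × 51.15 = 26.6 mol; ν_G = −1, so ξ = 26.6/1 = 26.6 mol.
Outlet amounts (n = n₀ + ν ξ):
  G: 51.15 − 1(26.6) = 24.55
  D: 94.22 − 1(26.6) = 67.62
  H: 0 + 1(26.6) = 26.6
  F: 0 + 1(26.6) = 26.6
  E: 19.64 (inert)
Total out = 24.55 + 67.62 + 26.6 + 26.6 + 19.64 = 165 mol.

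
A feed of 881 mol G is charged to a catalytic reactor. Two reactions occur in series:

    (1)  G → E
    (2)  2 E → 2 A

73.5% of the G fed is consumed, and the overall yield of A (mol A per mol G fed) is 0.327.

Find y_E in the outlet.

0.408

Conversion of G: G consumed = 1ξ₁ = 0.735 × 881 → ξ₁ = 647.5 mol.
Yield of A: 2ξ₂ / 881 = 0.327 → ξ₂ = 144 mol.
Outlet amounts (n = n₀ + Σ ν·ξ):
  G: 881 − 1(647.5) = 233.5
  E: 0 + 1(647.5) − 2(144) = 359.4
  A: 0 + 2(144) = 288.1
Total out = 881 mol; y_E = 359.4 / 881 = 0.408.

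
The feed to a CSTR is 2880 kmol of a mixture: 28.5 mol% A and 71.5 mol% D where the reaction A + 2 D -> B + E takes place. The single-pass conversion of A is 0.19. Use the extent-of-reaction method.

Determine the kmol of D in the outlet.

A reacted = 0.19 × 820.8 = 156 kmol; ν_A = −1, so ξ = 156/1 = 156 kmol.
Outlet amounts (n = n₀ + ν ξ):
  A: 820.8 − 1(156) = 664.8
  D: 2059 − 2(156) = 1747
  B: 0 + 1(156) = 156
  E: 0 + 1(156) = 156

1750 kmol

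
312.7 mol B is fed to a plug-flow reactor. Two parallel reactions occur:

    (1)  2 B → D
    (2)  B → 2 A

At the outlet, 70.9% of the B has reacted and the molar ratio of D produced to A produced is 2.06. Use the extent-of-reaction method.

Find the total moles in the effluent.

238 mol

Conversion of B: B consumed = 0.709 × 312.7 = 221.7 mol = 2ξ₁ + 1ξ₂.
Selectivity: 1ξ₁ / (2ξ₂) = 2.06 → ξ₁ = 4.12 ξ₂.
Substitute: (2·4.12 + 1) ξ₂ = 221.7 → ξ₂ = 23.99 mol, ξ₁ = 98.86 mol.
Outlet amounts (n = n₀ + Σ ν·ξ):
  B: 312.7 − 2(98.86) − 1(23.99) = 91
  D: 0 + 1(98.86) = 98.86
  A: 0 + 2(23.99) = 47.99
Total out = 91 + 98.86 + 47.99 = 237.8 mol.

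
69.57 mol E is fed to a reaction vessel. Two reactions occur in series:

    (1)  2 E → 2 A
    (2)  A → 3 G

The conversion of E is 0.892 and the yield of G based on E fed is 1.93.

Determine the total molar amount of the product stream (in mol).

159 mol

Conversion of E: E consumed = 2ξ₁ = 0.892 × 69.57 → ξ₁ = 31.03 mol.
Yield of G: 3ξ₂ / 69.57 = 1.93 → ξ₂ = 44.76 mol.
Outlet amounts (n = n₀ + Σ ν·ξ):
  E: 69.57 − 2(31.03) = 7.514
  A: 0 + 2(31.03) − 1(44.76) = 17.3
  G: 0 + 3(44.76) = 134.3
Total out = 7.514 + 17.3 + 134.3 = 159.1 mol.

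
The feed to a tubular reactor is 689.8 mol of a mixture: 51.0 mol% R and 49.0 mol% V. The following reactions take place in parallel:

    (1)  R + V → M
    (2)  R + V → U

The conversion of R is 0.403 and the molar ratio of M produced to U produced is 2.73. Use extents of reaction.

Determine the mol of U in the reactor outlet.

38 mol

Conversion of R: R consumed = 0.403 × 351.8 = 141.8 mol = 1ξ₁ + 1ξ₂.
Selectivity: 1ξ₁ / (1ξ₂) = 2.73 → ξ₁ = 2.73 ξ₂.
Substitute: (1·2.73 + 1) ξ₂ = 141.8 → ξ₂ = 38.01 mol, ξ₁ = 103.8 mol.
Outlet amounts (n = n₀ + Σ ν·ξ):
  R: 351.8 − 1(103.8) − 1(38.01) = 210
  V: 338 − 1(103.8) − 1(38.01) = 196.2
  M: 0 + 1(103.8) = 103.8
  U: 0 + 1(38.01) = 38.01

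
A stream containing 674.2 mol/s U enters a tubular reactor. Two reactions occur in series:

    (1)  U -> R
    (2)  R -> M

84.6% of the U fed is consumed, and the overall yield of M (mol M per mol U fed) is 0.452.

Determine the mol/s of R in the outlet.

266 mol/s

Conversion of U: U consumed = 1ξ₁ = 0.846 × 674.2 → ξ₁ = 570.4 mol/s.
Yield of M: 1ξ₂ / 674.2 = 0.452 → ξ₂ = 304.7 mol/s.
Outlet amounts (n = n₀ + Σ ν·ξ):
  U: 674.2 − 1(570.4) = 103.8
  R: 0 + 1(570.4) − 1(304.7) = 265.6
  M: 0 + 1(304.7) = 304.7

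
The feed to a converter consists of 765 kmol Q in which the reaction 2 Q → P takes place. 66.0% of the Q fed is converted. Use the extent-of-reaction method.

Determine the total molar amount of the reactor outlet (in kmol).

513 kmol

Q reacted = 0.66 × 765 = 504.9 kmol; ν_Q = −2, so ξ = 504.9/2 = 252.5 kmol.
Outlet amounts (n = n₀ + ν ξ):
  Q: 765 − 2(252.5) = 260.1
  P: 0 + 1(252.5) = 252.5
Total out = 260.1 + 252.5 = 512.5 kmol.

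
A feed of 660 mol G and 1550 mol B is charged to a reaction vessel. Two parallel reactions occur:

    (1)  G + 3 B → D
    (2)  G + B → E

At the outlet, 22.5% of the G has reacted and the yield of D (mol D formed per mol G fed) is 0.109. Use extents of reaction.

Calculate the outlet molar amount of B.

Yield of D: 1ξ₁ / 660 = 0.109 → ξ₁ = 71.94 mol.
Conversion of G: 1ξ₁ + 1ξ₂ = 0.225 × 660 = 148.5 → ξ₂ = 76.56 mol.
Outlet amounts (n = n₀ + Σ ν·ξ):
  G: 660 − 1(71.94) − 1(76.56) = 511.5
  B: 1550 − 3(71.94) − 1(76.56) = 1258
  D: 0 + 1(71.94) = 71.94
  E: 0 + 1(76.56) = 76.56

1260 mol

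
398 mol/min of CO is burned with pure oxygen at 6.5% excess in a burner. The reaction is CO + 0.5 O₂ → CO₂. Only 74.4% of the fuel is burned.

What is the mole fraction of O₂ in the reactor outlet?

Stoichiometric O₂ = 0.5 × 398 = 199 mol/min; O₂ fed = 199 × 1.065 = 211.9 mol/min.
Fuel reacted = 0.744 × 398 → ξ = 296.1 mol/min.
Outlet (n = n₀ + ν ξ):
  CO: 398 − 1(296.1) = 101.9
  O₂: 211.9 − 0.5(296.1) = 63.88
  CO₂: 0 + 1(296.1) = 296.1
Total out = 461.9 mol/min; y_O₂ = 63.88 / 461.9 = 0.1383.

0.138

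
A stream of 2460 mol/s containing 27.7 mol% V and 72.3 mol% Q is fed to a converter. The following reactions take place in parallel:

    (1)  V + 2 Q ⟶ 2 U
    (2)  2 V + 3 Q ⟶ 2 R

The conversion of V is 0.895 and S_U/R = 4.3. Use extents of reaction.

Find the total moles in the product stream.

1750 mol/s

Conversion of V: V consumed = 0.895 × 681.4 = 609.9 mol/s = 1ξ₁ + 2ξ₂.
Selectivity: 2ξ₁ / (2ξ₂) = 4.3 → ξ₁ = 4.3 ξ₂.
Substitute: (1·4.3 + 2) ξ₂ = 609.9 → ξ₂ = 96.8 mol/s, ξ₁ = 416.3 mol/s.
Outlet amounts (n = n₀ + Σ ν·ξ):
  V: 681.4 − 1(416.3) − 2(96.8) = 71.55
  Q: 1779 − 2(416.3) − 3(96.8) = 655.6
  U: 0 + 2(416.3) = 832.5
  R: 0 + 2(96.8) = 193.6
Total out = 71.55 + 655.6 + 832.5 + 193.6 = 1753 mol/s.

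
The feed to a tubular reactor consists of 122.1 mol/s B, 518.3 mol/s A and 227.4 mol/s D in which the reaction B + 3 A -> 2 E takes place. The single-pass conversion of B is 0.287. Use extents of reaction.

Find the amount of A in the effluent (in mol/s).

B reacted = 0.287 × 122.1 = 35.04 mol/s; ν_B = −1, so ξ = 35.04/1 = 35.04 mol/s.
Outlet amounts (n = n₀ + ν ξ):
  B: 122.1 − 1(35.04) = 87.06
  A: 518.3 − 3(35.04) = 413.2
  E: 0 + 2(35.04) = 70.09
  D: 227.4 (inert)

413 mol/s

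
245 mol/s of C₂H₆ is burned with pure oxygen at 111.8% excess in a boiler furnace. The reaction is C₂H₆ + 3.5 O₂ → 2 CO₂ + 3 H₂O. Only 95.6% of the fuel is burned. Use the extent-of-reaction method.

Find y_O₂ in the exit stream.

Stoichiometric O₂ = 3.5 × 245 = 857.5 mol/s; O₂ fed = 857.5 × 2.118 = 1816 mol/s.
Fuel reacted = 0.956 × 245 → ξ = 234.2 mol/s.
Outlet (n = n₀ + ν ξ):
  C₂H₆: 245 − 1(234.2) = 10.78
  O₂: 1816 − 3.5(234.2) = 996.4
  CO₂: 0 + 2(234.2) = 468.4
  H₂O: 0 + 3(234.2) = 702.7
Total out = 2178 mol/s; y_O₂ = 996.4 / 2178 = 0.4574.

0.457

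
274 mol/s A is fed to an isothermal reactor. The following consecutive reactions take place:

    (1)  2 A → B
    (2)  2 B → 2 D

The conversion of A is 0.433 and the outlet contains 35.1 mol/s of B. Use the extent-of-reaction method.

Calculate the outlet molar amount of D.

24.2 mol/s

Conversion of A: A consumed = 2ξ₁ = 0.433 × 274 → ξ₁ = 59.32 mol/s.
B balance: n_B = 0 + 1ξ₁ − 2ξ₂ = 35.1 → ξ₂ = (1·59.32 − 35.1)/2 = 12.11 mol/s.
Outlet amounts (n = n₀ + Σ ν·ξ):
  A: 274 − 2(59.32) = 155.4
  B: 0 + 1(59.32) − 2(12.11) = 35.1
  D: 0 + 2(12.11) = 24.22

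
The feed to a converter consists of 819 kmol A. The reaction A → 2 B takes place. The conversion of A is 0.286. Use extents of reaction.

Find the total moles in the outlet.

A reacted = 0.286 × 819 = 234.2 kmol; ν_A = −1, so ξ = 234.2/1 = 234.2 kmol.
Outlet amounts (n = n₀ + ν ξ):
  A: 819 − 1(234.2) = 584.8
  B: 0 + 2(234.2) = 468.5
Total out = 584.8 + 468.5 = 1053 kmol.

1050 kmol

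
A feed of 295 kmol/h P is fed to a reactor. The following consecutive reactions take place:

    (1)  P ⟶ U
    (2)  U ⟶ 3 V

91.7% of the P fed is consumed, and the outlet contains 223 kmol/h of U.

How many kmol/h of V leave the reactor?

143 kmol/h

Conversion of P: P consumed = 1ξ₁ = 0.917 × 295 → ξ₁ = 270.5 kmol/h.
U balance: n_U = 0 + 1ξ₁ − 1ξ₂ = 223 → ξ₂ = (1·270.5 − 223)/1 = 47.51 kmol/h.
Outlet amounts (n = n₀ + Σ ν·ξ):
  P: 295 − 1(270.5) = 24.49
  U: 0 + 1(270.5) − 1(47.51) = 223
  V: 0 + 3(47.51) = 142.5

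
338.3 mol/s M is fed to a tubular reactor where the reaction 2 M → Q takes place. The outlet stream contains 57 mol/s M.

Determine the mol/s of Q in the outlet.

For M: n = n₀ − 2ξ → 57 = 338.3 − 2ξ, giving ξ = 140.7 mol/s.
Outlet amounts (n = n₀ + ν ξ):
  M: 338.3 − 2(140.7) = 57
  Q: 0 + 1(140.7) = 140.7

141 mol/s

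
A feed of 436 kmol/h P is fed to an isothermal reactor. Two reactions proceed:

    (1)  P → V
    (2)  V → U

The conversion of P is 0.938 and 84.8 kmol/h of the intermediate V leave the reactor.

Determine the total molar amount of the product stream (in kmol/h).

436 kmol/h

Conversion of P: P consumed = 1ξ₁ = 0.938 × 436 → ξ₁ = 409 kmol/h.
V balance: n_V = 0 + 1ξ₁ − 1ξ₂ = 84.8 → ξ₂ = (1·409 − 84.8)/1 = 324.2 kmol/h.
Outlet amounts (n = n₀ + Σ ν·ξ):
  P: 436 − 1(409) = 27.03
  V: 0 + 1(409) − 1(324.2) = 84.8
  U: 0 + 1(324.2) = 324.2
Total out = 27.03 + 84.8 + 324.2 = 436 kmol/h.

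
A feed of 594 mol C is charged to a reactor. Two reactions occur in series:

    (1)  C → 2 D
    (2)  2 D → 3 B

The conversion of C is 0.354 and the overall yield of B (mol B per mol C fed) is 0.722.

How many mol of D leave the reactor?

Conversion of C: C consumed = 1ξ₁ = 0.354 × 594 → ξ₁ = 210.3 mol.
Yield of B: 3ξ₂ / 594 = 0.722 → ξ₂ = 143 mol.
Outlet amounts (n = n₀ + Σ ν·ξ):
  C: 594 − 1(210.3) = 383.7
  D: 0 + 2(210.3) − 2(143) = 134.6
  B: 0 + 3(143) = 428.9

135 mol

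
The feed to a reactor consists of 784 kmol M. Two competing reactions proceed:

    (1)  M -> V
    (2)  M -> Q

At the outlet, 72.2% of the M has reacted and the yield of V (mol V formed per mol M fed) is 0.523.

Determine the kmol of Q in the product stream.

Yield of V: 1ξ₁ / 784 = 0.523 → ξ₁ = 410 kmol.
Conversion of M: 1ξ₁ + 1ξ₂ = 0.722 × 784 = 566 → ξ₂ = 156 kmol.
Outlet amounts (n = n₀ + Σ ν·ξ):
  M: 784 − 1(410) − 1(156) = 218
  V: 0 + 1(410) = 410
  Q: 0 + 1(156) = 156

156 kmol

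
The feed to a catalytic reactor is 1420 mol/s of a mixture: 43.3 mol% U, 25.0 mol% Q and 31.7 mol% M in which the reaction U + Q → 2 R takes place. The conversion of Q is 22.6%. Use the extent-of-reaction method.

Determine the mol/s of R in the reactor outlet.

160 mol/s

Q reacted = 0.226 × 355 = 80.23 mol/s; ν_Q = −1, so ξ = 80.23/1 = 80.23 mol/s.
Outlet amounts (n = n₀ + ν ξ):
  U: 614.9 − 1(80.23) = 534.6
  Q: 355 − 1(80.23) = 274.8
  R: 0 + 2(80.23) = 160.5
  M: 450.1 (inert)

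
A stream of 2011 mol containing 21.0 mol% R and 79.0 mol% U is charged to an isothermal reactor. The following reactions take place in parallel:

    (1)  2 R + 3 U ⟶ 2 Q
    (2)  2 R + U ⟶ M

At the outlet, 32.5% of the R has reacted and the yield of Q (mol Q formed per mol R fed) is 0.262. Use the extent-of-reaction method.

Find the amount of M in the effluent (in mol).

13.3 mol

Yield of Q: 2ξ₁ / 422.3 = 0.262 → ξ₁ = 55.32 mol.
Conversion of R: 2ξ₁ + 2ξ₂ = 0.325 × 422.3 = 137.3 → ξ₂ = 13.3 mol.
Outlet amounts (n = n₀ + Σ ν·ξ):
  R: 422.3 − 2(55.32) − 2(13.3) = 285.1
  U: 1589 − 3(55.32) − 1(13.3) = 1409
  Q: 0 + 2(55.32) = 110.6
  M: 0 + 1(13.3) = 13.3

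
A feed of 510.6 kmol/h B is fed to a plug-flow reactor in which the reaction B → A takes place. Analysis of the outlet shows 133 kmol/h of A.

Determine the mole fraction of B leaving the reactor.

For A: n = n₀ + 1ξ → 133 = 0 + 1ξ, giving ξ = 133 kmol/h.
Outlet amounts (n = n₀ + ν ξ):
  B: 510.6 − 1(133) = 377.6
  A: 0 + 1(133) = 133
Total out = 510.6 kmol/h; y_B = 377.6 / 510.6 = 0.7395.

0.74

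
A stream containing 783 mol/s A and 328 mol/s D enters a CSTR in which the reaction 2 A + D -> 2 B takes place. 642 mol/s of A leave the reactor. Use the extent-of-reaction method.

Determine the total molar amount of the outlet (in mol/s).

For A: n = n₀ − 2ξ → 642 = 783 − 2ξ, giving ξ = 70.5 mol/s.
Outlet amounts (n = n₀ + ν ξ):
  A: 783 − 2(70.5) = 642
  D: 328 − 1(70.5) = 257.5
  B: 0 + 2(70.5) = 141
Total out = 642 + 257.5 + 141 = 1040 mol/s.

1040 mol/s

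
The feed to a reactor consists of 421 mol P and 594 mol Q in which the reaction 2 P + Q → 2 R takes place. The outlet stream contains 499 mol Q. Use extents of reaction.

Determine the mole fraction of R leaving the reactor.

For Q: n = n₀ − 1ξ → 499 = 594 − 1ξ, giving ξ = 95 mol.
Outlet amounts (n = n₀ + ν ξ):
  P: 421 − 2(95) = 231
  Q: 594 − 1(95) = 499
  R: 0 + 2(95) = 190
Total out = 920 mol; y_R = 190 / 920 = 0.2065.

0.207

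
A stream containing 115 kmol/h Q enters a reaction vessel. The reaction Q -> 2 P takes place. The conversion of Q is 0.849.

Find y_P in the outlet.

Q reacted = 0.849 × 115 = 97.63 kmol/h; ν_Q = −1, so ξ = 97.63/1 = 97.63 kmol/h.
Outlet amounts (n = n₀ + ν ξ):
  Q: 115 − 1(97.63) = 17.37
  P: 0 + 2(97.63) = 195.3
Total out = 212.6 kmol/h; y_P = 195.3 / 212.6 = 0.9183.

0.918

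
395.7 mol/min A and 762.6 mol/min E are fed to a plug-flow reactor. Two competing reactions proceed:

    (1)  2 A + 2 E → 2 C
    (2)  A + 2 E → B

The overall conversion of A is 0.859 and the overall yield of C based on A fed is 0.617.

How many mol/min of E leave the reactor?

327 mol/min

Yield of C: 2ξ₁ / 395.7 = 0.617 → ξ₁ = 122.1 mol/min.
Conversion of A: 2ξ₁ + 1ξ₂ = 0.859 × 395.7 = 339.9 → ξ₂ = 95.76 mol/min.
Outlet amounts (n = n₀ + Σ ν·ξ):
  A: 395.7 − 2(122.1) − 1(95.76) = 55.79
  E: 762.6 − 2(122.1) − 2(95.76) = 326.9
  C: 0 + 2(122.1) = 244.1
  B: 0 + 1(95.76) = 95.76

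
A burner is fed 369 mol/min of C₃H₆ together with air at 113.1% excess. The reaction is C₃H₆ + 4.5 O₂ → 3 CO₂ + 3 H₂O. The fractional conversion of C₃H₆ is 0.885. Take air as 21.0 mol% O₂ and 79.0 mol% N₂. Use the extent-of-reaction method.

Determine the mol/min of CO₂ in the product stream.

Stoichiometric O₂ = 4.5 × 369 = 1660 mol/min; O₂ fed = 1660 × 2.131 = 3539 mol/min.
N₂ fed = 3539 × 79/21 = 13310 mol/min.
Fuel reacted = 0.885 × 369 → ξ = 326.6 mol/min.
Outlet (n = n₀ + ν ξ):
  C₃H₆: 369 − 1(326.6) = 42.44
  O₂: 3539 − 4.5(326.6) = 2069
  N₂: 13310 (inert)
  CO₂: 0 + 3(326.6) = 979.7
  H₂O: 0 + 3(326.6) = 979.7

980 mol/min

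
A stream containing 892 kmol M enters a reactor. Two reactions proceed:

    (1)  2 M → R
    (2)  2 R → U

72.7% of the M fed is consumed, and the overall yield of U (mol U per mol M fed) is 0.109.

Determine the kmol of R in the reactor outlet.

130 kmol

Conversion of M: M consumed = 2ξ₁ = 0.727 × 892 → ξ₁ = 324.2 kmol.
Yield of U: 1ξ₂ / 892 = 0.109 → ξ₂ = 97.23 kmol.
Outlet amounts (n = n₀ + Σ ν·ξ):
  M: 892 − 2(324.2) = 243.5
  R: 0 + 1(324.2) − 2(97.23) = 129.8
  U: 0 + 1(97.23) = 97.23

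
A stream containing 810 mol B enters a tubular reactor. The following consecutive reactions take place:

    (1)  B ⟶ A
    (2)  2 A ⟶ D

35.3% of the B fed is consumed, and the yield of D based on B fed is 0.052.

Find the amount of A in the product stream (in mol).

202 mol

Conversion of B: B consumed = 1ξ₁ = 0.353 × 810 → ξ₁ = 285.9 mol.
Yield of D: 1ξ₂ / 810 = 0.052 → ξ₂ = 42.12 mol.
Outlet amounts (n = n₀ + Σ ν·ξ):
  B: 810 − 1(285.9) = 524.1
  A: 0 + 1(285.9) − 2(42.12) = 201.7
  D: 0 + 1(42.12) = 42.12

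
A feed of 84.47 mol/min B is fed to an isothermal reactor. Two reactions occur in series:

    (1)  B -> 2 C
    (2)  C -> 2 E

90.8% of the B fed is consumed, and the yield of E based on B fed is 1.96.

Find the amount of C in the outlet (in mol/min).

70.6 mol/min

Conversion of B: B consumed = 1ξ₁ = 0.908 × 84.47 → ξ₁ = 76.7 mol/min.
Yield of E: 2ξ₂ / 84.47 = 1.96 → ξ₂ = 82.78 mol/min.
Outlet amounts (n = n₀ + Σ ν·ξ):
  B: 84.47 − 1(76.7) = 7.771
  C: 0 + 2(76.7) − 1(82.78) = 70.62
  E: 0 + 2(82.78) = 165.6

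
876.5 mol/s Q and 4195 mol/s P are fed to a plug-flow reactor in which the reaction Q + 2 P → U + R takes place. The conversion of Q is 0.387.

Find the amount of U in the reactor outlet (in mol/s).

Q reacted = 0.387 × 876.5 = 339.2 mol/s; ν_Q = −1, so ξ = 339.2/1 = 339.2 mol/s.
Outlet amounts (n = n₀ + ν ξ):
  Q: 876.5 − 1(339.2) = 537.3
  P: 4195 − 2(339.2) = 3517
  U: 0 + 1(339.2) = 339.2
  R: 0 + 1(339.2) = 339.2

339 mol/s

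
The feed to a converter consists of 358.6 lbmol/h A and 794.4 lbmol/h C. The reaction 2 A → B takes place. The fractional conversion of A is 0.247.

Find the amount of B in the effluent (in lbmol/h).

A reacted = 0.247 × 358.6 = 88.57 lbmol/h; ν_A = −2, so ξ = 88.57/2 = 44.29 lbmol/h.
Outlet amounts (n = n₀ + ν ξ):
  A: 358.6 − 2(44.29) = 270
  B: 0 + 1(44.29) = 44.29
  C: 794.4 (inert)

44.3 lbmol/h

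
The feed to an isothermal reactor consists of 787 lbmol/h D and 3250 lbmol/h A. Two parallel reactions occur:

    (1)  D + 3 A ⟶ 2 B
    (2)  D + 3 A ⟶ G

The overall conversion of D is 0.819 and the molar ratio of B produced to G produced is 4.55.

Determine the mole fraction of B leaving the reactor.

0.351

Conversion of D: D consumed = 0.819 × 787 = 644.6 lbmol/h = 1ξ₁ + 1ξ₂.
Selectivity: 2ξ₁ / (1ξ₂) = 4.55 → ξ₁ = 2.275 ξ₂.
Substitute: (1·2.275 + 1) ξ₂ = 644.6 → ξ₂ = 196.8 lbmol/h, ξ₁ = 447.7 lbmol/h.
Outlet amounts (n = n₀ + Σ ν·ξ):
  D: 787 − 1(447.7) − 1(196.8) = 142.4
  A: 3250 − 3(447.7) − 3(196.8) = 1316
  B: 0 + 2(447.7) = 895.5
  G: 0 + 1(196.8) = 196.8
Total out = 2551 lbmol/h; y_B = 895.5 / 2551 = 0.351.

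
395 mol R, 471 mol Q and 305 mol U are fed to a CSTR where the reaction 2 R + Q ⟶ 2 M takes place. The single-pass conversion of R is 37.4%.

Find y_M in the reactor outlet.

0.135

R reacted = 0.374 × 395 = 147.7 mol; ν_R = −2, so ξ = 147.7/2 = 73.86 mol.
Outlet amounts (n = n₀ + ν ξ):
  R: 395 − 2(73.86) = 247.3
  Q: 471 − 1(73.86) = 397.1
  M: 0 + 2(73.86) = 147.7
  U: 305 (inert)
Total out = 1097 mol; y_M = 147.7 / 1097 = 0.1347.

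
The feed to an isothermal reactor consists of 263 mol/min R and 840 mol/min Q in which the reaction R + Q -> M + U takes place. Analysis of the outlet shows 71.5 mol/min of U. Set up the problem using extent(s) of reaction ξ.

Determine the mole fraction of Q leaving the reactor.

0.697

For U: n = n₀ + 1ξ → 71.5 = 0 + 1ξ, giving ξ = 71.5 mol/min.
Outlet amounts (n = n₀ + ν ξ):
  R: 263 − 1(71.5) = 191.5
  Q: 840 − 1(71.5) = 768.5
  M: 0 + 1(71.5) = 71.5
  U: 0 + 1(71.5) = 71.5
Total out = 1103 mol/min; y_Q = 768.5 / 1103 = 0.6967.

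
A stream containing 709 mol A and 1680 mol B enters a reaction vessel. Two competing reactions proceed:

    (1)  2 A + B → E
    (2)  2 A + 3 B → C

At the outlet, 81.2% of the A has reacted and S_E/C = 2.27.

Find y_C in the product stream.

Conversion of A: A consumed = 0.812 × 709 = 575.7 mol = 2ξ₁ + 2ξ₂.
Selectivity: 1ξ₁ / (1ξ₂) = 2.27 → ξ₁ = 2.27 ξ₂.
Substitute: (2·2.27 + 2) ξ₂ = 575.7 → ξ₂ = 88.03 mol, ξ₁ = 199.8 mol.
Outlet amounts (n = n₀ + Σ ν·ξ):
  A: 709 − 2(199.8) − 2(88.03) = 133.3
  B: 1680 − 1(199.8) − 3(88.03) = 1216
  E: 0 + 1(199.8) = 199.8
  C: 0 + 1(88.03) = 88.03
Total out = 1637 mol; y_C = 88.03 / 1637 = 0.05377.

0.0538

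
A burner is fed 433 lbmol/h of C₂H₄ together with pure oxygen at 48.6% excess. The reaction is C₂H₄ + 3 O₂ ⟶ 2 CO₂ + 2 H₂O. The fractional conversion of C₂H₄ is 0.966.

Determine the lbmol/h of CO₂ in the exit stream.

Stoichiometric O₂ = 3 × 433 = 1299 lbmol/h; O₂ fed = 1299 × 1.486 = 1930 lbmol/h.
Fuel reacted = 0.966 × 433 → ξ = 418.3 lbmol/h.
Outlet (n = n₀ + ν ξ):
  C₂H₄: 433 − 1(418.3) = 14.72
  O₂: 1930 − 3(418.3) = 675.5
  CO₂: 0 + 2(418.3) = 836.6
  H₂O: 0 + 2(418.3) = 836.6

837 lbmol/h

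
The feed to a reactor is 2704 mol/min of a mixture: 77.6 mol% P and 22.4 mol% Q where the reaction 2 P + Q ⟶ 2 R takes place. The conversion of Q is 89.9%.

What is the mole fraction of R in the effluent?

0.504

Q reacted = 0.899 × 605.7 = 544.5 mol/min; ν_Q = −1, so ξ = 544.5/1 = 544.5 mol/min.
Outlet amounts (n = n₀ + ν ξ):
  P: 2098 − 2(544.5) = 1009
  Q: 605.7 − 1(544.5) = 61.18
  R: 0 + 2(544.5) = 1089
Total out = 2159 mol/min; y_R = 1089 / 2159 = 0.5043.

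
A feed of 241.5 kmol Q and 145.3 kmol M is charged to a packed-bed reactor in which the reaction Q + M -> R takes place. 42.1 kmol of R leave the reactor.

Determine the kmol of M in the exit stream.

For R: n = n₀ + 1ξ → 42.1 = 0 + 1ξ, giving ξ = 42.1 kmol.
Outlet amounts (n = n₀ + ν ξ):
  Q: 241.5 − 1(42.1) = 199.4
  M: 145.3 − 1(42.1) = 103.2
  R: 0 + 1(42.1) = 42.1

103 kmol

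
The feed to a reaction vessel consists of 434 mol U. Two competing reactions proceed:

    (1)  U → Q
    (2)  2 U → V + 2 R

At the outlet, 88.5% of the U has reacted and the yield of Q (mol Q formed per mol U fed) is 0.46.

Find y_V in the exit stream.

0.175

Yield of Q: 1ξ₁ / 434 = 0.46 → ξ₁ = 199.6 mol.
Conversion of U: 1ξ₁ + 2ξ₂ = 0.885 × 434 = 384.1 → ξ₂ = 92.23 mol.
Outlet amounts (n = n₀ + Σ ν·ξ):
  U: 434 − 1(199.6) − 2(92.23) = 49.91
  Q: 0 + 1(199.6) = 199.6
  V: 0 + 1(92.23) = 92.23
  R: 0 + 2(92.23) = 184.5
Total out = 526.2 mol; y_V = 92.23 / 526.2 = 0.1753.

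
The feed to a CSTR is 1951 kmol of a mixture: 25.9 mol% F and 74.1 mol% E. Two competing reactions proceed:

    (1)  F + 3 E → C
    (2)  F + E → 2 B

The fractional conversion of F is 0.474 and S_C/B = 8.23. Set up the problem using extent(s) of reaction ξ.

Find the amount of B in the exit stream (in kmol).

Conversion of F: F consumed = 0.474 × 505.3 = 239.5 kmol = 1ξ₁ + 1ξ₂.
Selectivity: 1ξ₁ / (2ξ₂) = 8.23 → ξ₁ = 16.46 ξ₂.
Substitute: (1·16.46 + 1) ξ₂ = 239.5 → ξ₂ = 13.72 kmol, ξ₁ = 225.8 kmol.
Outlet amounts (n = n₀ + Σ ν·ξ):
  F: 505.3 − 1(225.8) − 1(13.72) = 265.8
  E: 1446 − 3(225.8) − 1(13.72) = 754.6
  C: 0 + 1(225.8) = 225.8
  B: 0 + 2(13.72) = 27.44

27.4 kmol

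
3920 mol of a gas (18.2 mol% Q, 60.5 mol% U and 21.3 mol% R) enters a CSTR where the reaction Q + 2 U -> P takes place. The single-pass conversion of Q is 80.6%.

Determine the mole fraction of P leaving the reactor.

0.208

Q reacted = 0.806 × 713.4 = 575 mol; ν_Q = −1, so ξ = 575/1 = 575 mol.
Outlet amounts (n = n₀ + ν ξ):
  Q: 713.4 − 1(575) = 138.4
  U: 2372 − 2(575) = 1222
  P: 0 + 1(575) = 575
  R: 835 (inert)
Total out = 2770 mol; y_P = 575 / 2770 = 0.2076.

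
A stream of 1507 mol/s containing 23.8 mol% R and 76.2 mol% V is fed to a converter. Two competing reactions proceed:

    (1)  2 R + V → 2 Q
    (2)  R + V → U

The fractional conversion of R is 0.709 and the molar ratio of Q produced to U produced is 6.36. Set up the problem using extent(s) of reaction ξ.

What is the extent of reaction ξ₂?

ξ₂ = 34.6 mol/s

Conversion of R: R consumed = 0.709 × 358.7 = 254.3 mol/s = 2ξ₁ + 1ξ₂.
Selectivity: 2ξ₁ / (1ξ₂) = 6.36 → ξ₁ = 3.18 ξ₂.
Substitute: (2·3.18 + 1) ξ₂ = 254.3 → ξ₂ = 34.55 mol/s, ξ₁ = 109.9 mol/s.
Outlet amounts (n = n₀ + Σ ν·ξ):
  R: 358.7 − 2(109.9) − 1(34.55) = 104.4
  V: 1148 − 1(109.9) − 1(34.55) = 1004
  Q: 0 + 2(109.9) = 219.7
  U: 0 + 1(34.55) = 34.55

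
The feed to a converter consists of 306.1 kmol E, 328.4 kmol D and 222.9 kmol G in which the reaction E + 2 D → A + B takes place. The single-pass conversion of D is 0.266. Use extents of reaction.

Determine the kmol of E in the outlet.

D reacted = 0.266 × 328.4 = 87.35 kmol; ν_D = −2, so ξ = 87.35/2 = 43.68 kmol.
Outlet amounts (n = n₀ + ν ξ):
  E: 306.1 − 1(43.68) = 262.4
  D: 328.4 − 2(43.68) = 241
  A: 0 + 1(43.68) = 43.68
  B: 0 + 1(43.68) = 43.68
  G: 222.9 (inert)

262 kmol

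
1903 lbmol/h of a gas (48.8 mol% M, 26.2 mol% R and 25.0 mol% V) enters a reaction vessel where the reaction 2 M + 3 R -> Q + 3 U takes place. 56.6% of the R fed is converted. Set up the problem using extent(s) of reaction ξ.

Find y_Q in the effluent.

R reacted = 0.566 × 498.6 = 282.2 lbmol/h; ν_R = −3, so ξ = 282.2/3 = 94.07 lbmol/h.
Outlet amounts (n = n₀ + ν ξ):
  M: 928.7 − 2(94.07) = 740.5
  R: 498.6 − 3(94.07) = 216.4
  Q: 0 + 1(94.07) = 94.07
  U: 0 + 3(94.07) = 282.2
  V: 475.8 (inert)
Total out = 1809 lbmol/h; y_Q = 94.07 / 1809 = 0.052.

0.052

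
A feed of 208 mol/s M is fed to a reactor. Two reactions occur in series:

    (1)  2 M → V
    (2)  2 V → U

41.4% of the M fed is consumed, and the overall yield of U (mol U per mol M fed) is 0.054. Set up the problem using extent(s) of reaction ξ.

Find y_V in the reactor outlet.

Conversion of M: M consumed = 2ξ₁ = 0.414 × 208 → ξ₁ = 43.06 mol/s.
Yield of U: 1ξ₂ / 208 = 0.054 → ξ₂ = 11.23 mol/s.
Outlet amounts (n = n₀ + Σ ν·ξ):
  M: 208 − 2(43.06) = 121.9
  V: 0 + 1(43.06) − 2(11.23) = 20.59
  U: 0 + 1(11.23) = 11.23
Total out = 153.7 mol/s; y_V = 20.59 / 153.7 = 0.134.

0.134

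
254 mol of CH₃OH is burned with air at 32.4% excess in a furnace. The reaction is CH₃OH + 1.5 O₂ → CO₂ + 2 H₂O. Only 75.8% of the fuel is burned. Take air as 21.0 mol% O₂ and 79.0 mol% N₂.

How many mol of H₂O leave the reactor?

Stoichiometric O₂ = 1.5 × 254 = 381 mol; O₂ fed = 381 × 1.324 = 504.4 mol.
N₂ fed = 504.4 × 79/21 = 1898 mol.
Fuel reacted = 0.758 × 254 → ξ = 192.5 mol.
Outlet (n = n₀ + ν ξ):
  CH₃OH: 254 − 1(192.5) = 61.47
  O₂: 504.4 − 1.5(192.5) = 215.6
  N₂: 1898 (inert)
  CO₂: 0 + 1(192.5) = 192.5
  H₂O: 0 + 2(192.5) = 385.1

385 mol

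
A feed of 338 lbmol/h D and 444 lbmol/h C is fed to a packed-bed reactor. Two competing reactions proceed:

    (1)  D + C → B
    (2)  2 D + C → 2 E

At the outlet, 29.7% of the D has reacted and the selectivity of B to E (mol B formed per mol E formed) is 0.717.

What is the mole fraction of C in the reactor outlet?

0.525

Conversion of D: D consumed = 0.297 × 338 = 100.4 lbmol/h = 1ξ₁ + 2ξ₂.
Selectivity: 1ξ₁ / (2ξ₂) = 0.717 → ξ₁ = 1.434 ξ₂.
Substitute: (1·1.434 + 2) ξ₂ = 100.4 → ξ₂ = 29.23 lbmol/h, ξ₁ = 41.92 lbmol/h.
Outlet amounts (n = n₀ + Σ ν·ξ):
  D: 338 − 1(41.92) − 2(29.23) = 237.6
  C: 444 − 1(41.92) − 1(29.23) = 372.8
  B: 0 + 1(41.92) = 41.92
  E: 0 + 2(29.23) = 58.47
Total out = 710.8 lbmol/h; y_C = 372.8 / 710.8 = 0.5245.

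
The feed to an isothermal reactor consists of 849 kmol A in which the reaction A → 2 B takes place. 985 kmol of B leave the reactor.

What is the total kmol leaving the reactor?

1340 kmol

For B: n = n₀ + 2ξ → 985 = 0 + 2ξ, giving ξ = 492.5 kmol.
Outlet amounts (n = n₀ + ν ξ):
  A: 849 − 1(492.5) = 356.5
  B: 0 + 2(492.5) = 985
Total out = 356.5 + 985 = 1342 kmol.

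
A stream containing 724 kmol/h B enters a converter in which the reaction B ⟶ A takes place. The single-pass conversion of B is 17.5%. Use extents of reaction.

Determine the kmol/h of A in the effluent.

B reacted = 0.175 × 724 = 126.7 kmol/h; ν_B = −1, so ξ = 126.7/1 = 126.7 kmol/h.
Outlet amounts (n = n₀ + ν ξ):
  B: 724 − 1(126.7) = 597.3
  A: 0 + 1(126.7) = 126.7

127 kmol/h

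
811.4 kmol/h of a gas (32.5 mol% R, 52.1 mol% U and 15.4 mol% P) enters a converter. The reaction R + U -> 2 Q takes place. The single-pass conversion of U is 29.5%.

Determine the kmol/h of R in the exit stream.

U reacted = 0.295 × 422.7 = 124.7 kmol/h; ν_U = −1, so ξ = 124.7/1 = 124.7 kmol/h.
Outlet amounts (n = n₀ + ν ξ):
  R: 263.7 − 1(124.7) = 139
  U: 422.7 − 1(124.7) = 298
  Q: 0 + 2(124.7) = 249.4
  P: 125 (inert)

139 kmol/h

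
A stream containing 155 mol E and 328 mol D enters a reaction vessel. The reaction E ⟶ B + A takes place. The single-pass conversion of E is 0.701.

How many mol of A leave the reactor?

E reacted = 0.701 × 155 = 108.7 mol; ν_E = −1, so ξ = 108.7/1 = 108.7 mol.
Outlet amounts (n = n₀ + ν ξ):
  E: 155 − 1(108.7) = 46.35
  B: 0 + 1(108.7) = 108.7
  A: 0 + 1(108.7) = 108.7
  D: 328 (inert)

109 mol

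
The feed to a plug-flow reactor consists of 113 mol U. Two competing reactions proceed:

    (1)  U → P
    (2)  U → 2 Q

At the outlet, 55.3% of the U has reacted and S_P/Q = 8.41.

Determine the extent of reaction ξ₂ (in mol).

Conversion of U: U consumed = 0.553 × 113 = 62.49 mol = 1ξ₁ + 1ξ₂.
Selectivity: 1ξ₁ / (2ξ₂) = 8.41 → ξ₁ = 16.82 ξ₂.
Substitute: (1·16.82 + 1) ξ₂ = 62.49 → ξ₂ = 3.507 mol, ξ₁ = 58.98 mol.
Outlet amounts (n = n₀ + Σ ν·ξ):
  U: 113 − 1(58.98) − 1(3.507) = 50.51
  P: 0 + 1(58.98) = 58.98
  Q: 0 + 2(3.507) = 7.013

ξ₂ = 3.51 mol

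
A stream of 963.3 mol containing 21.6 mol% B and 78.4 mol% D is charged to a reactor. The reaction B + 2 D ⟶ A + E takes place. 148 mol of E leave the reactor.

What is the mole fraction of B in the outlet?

0.0737

For E: n = n₀ + 1ξ → 148 = 0 + 1ξ, giving ξ = 148 mol.
Outlet amounts (n = n₀ + ν ξ):
  B: 208.1 − 1(148) = 60.07
  D: 755.2 − 2(148) = 459.2
  A: 0 + 1(148) = 148
  E: 0 + 1(148) = 148
Total out = 815.3 mol; y_B = 60.07 / 815.3 = 0.07368.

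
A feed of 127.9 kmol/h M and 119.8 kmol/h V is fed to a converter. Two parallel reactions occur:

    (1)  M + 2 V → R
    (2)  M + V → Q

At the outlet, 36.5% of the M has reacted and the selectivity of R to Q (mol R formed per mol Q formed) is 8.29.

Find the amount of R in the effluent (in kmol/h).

Conversion of M: M consumed = 0.365 × 127.9 = 46.68 kmol/h = 1ξ₁ + 1ξ₂.
Selectivity: 1ξ₁ / (1ξ₂) = 8.29 → ξ₁ = 8.29 ξ₂.
Substitute: (1·8.29 + 1) ξ₂ = 46.68 → ξ₂ = 5.025 kmol/h, ξ₁ = 41.66 kmol/h.
Outlet amounts (n = n₀ + Σ ν·ξ):
  M: 127.9 − 1(41.66) − 1(5.025) = 81.22
  V: 119.8 − 2(41.66) − 1(5.025) = 31.46
  R: 0 + 1(41.66) = 41.66
  Q: 0 + 1(5.025) = 5.025

41.7 kmol/h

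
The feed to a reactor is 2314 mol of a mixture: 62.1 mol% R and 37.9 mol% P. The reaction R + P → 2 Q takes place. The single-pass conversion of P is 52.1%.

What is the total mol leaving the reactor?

2310 mol

P reacted = 0.521 × 877 = 456.9 mol; ν_P = −1, so ξ = 456.9/1 = 456.9 mol.
Outlet amounts (n = n₀ + ν ξ):
  R: 1437 − 1(456.9) = 980.1
  P: 877 − 1(456.9) = 420.1
  Q: 0 + 2(456.9) = 913.8
Total out = 980.1 + 420.1 + 913.8 = 2314 mol.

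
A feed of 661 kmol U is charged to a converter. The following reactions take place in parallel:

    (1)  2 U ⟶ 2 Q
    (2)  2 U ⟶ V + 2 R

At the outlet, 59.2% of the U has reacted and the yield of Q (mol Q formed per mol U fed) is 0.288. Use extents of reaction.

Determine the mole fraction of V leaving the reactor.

0.132

Yield of Q: 2ξ₁ / 661 = 0.288 → ξ₁ = 95.18 kmol.
Conversion of U: 2ξ₁ + 2ξ₂ = 0.592 × 661 = 391.3 → ξ₂ = 100.5 kmol.
Outlet amounts (n = n₀ + Σ ν·ξ):
  U: 661 − 2(95.18) − 2(100.5) = 269.7
  Q: 0 + 2(95.18) = 190.4
  V: 0 + 1(100.5) = 100.5
  R: 0 + 2(100.5) = 200.9
Total out = 761.5 kmol; y_V = 100.5 / 761.5 = 0.1319.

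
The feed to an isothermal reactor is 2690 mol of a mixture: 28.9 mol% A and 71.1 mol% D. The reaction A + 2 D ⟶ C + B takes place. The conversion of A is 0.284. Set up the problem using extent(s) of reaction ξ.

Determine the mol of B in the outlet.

A reacted = 0.284 × 777.4 = 220.8 mol; ν_A = −1, so ξ = 220.8/1 = 220.8 mol.
Outlet amounts (n = n₀ + ν ξ):
  A: 777.4 − 1(220.8) = 556.6
  D: 1913 − 2(220.8) = 1471
  C: 0 + 1(220.8) = 220.8
  B: 0 + 1(220.8) = 220.8

221 mol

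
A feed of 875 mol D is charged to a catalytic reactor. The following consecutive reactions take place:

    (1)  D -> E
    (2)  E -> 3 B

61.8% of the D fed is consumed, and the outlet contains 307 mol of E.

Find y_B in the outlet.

Conversion of D: D consumed = 1ξ₁ = 0.618 × 875 → ξ₁ = 540.8 mol.
E balance: n_E = 0 + 1ξ₁ − 1ξ₂ = 307 → ξ₂ = (1·540.8 − 307)/1 = 233.8 mol.
Outlet amounts (n = n₀ + Σ ν·ξ):
  D: 875 − 1(540.8) = 334.2
  E: 0 + 1(540.8) − 1(233.8) = 307
  B: 0 + 3(233.8) = 701.2
Total out = 1342 mol; y_B = 701.2 / 1342 = 0.5223.

0.522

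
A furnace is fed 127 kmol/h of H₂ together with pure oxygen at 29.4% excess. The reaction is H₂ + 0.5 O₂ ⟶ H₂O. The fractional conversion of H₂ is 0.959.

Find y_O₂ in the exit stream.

0.143

Stoichiometric O₂ = 0.5 × 127 = 63.5 kmol/h; O₂ fed = 63.5 × 1.294 = 82.17 kmol/h.
Fuel reacted = 0.959 × 127 → ξ = 121.8 kmol/h.
Outlet (n = n₀ + ν ξ):
  H₂: 127 − 1(121.8) = 5.207
  O₂: 82.17 − 0.5(121.8) = 21.27
  H₂O: 0 + 1(121.8) = 121.8
Total out = 148.3 kmol/h; y_O₂ = 21.27 / 148.3 = 0.1435.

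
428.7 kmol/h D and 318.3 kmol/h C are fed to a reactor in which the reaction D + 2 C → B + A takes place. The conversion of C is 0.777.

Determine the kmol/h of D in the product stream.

C reacted = 0.777 × 318.3 = 247.3 kmol/h; ν_C = −2, so ξ = 247.3/2 = 123.7 kmol/h.
Outlet amounts (n = n₀ + ν ξ):
  D: 428.7 − 1(123.7) = 305
  C: 318.3 − 2(123.7) = 70.98
  B: 0 + 1(123.7) = 123.7
  A: 0 + 1(123.7) = 123.7

305 kmol/h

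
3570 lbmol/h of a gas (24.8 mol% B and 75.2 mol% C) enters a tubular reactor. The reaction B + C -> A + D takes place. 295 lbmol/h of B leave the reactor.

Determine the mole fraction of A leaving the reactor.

For B: n = n₀ − 1ξ → 295 = 885.4 − 1ξ, giving ξ = 590.4 lbmol/h.
Outlet amounts (n = n₀ + ν ξ):
  B: 885.4 − 1(590.4) = 295
  C: 2685 − 1(590.4) = 2094
  A: 0 + 1(590.4) = 590.4
  D: 0 + 1(590.4) = 590.4
Total out = 3570 lbmol/h; y_A = 590.4 / 3570 = 0.1654.

0.165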